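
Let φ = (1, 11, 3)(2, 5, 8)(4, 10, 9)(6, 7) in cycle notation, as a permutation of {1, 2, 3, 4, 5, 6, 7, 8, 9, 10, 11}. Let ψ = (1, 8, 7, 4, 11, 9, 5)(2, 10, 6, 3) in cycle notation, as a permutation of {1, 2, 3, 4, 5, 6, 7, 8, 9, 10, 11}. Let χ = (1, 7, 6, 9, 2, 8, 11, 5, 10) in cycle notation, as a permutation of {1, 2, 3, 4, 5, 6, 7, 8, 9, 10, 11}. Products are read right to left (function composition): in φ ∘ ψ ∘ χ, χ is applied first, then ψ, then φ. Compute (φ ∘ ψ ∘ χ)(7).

(φ ∘ ψ ∘ χ)(7) = φ(ψ(χ(7))). χ(7) = 6, then ψ(6) = 3, then φ(3) = 1, so the result is 1.

1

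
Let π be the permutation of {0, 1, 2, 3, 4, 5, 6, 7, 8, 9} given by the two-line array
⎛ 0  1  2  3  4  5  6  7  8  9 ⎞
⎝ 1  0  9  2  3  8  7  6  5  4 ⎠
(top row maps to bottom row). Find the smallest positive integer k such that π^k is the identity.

Decomposing into disjoint cycles gives cycle lengths 4, 2, 2, 2.
The order of π is the least common multiple of its cycle lengths: lcm(4, 2, 2, 2) = 4.

4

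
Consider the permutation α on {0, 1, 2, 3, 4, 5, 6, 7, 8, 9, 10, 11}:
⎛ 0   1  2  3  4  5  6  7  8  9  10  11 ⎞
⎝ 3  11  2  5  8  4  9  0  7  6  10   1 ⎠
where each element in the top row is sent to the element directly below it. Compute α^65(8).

Tracing 8 → 7 → … returns to 8 after 6 steps, so 8 lies in a 6-cycle (0, 3, 5, 4, 8, 7).
On a 6-cycle, α^6 is the identity, so α^65 = α^5 there (65 ≡ 5 mod 6).
Stepping 5 places around the cycle: 8 → 7 → 0 → 3 → 5 → 4.

4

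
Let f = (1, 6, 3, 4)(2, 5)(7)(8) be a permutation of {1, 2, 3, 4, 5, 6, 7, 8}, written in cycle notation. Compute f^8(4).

4 lies in the 4-cycle (1, 6, 3, 4).
Since the cycle has length 4, f^8 acts on it the same as f^0 (8 mod 4 = 0).
So f^8(4) = 4.

4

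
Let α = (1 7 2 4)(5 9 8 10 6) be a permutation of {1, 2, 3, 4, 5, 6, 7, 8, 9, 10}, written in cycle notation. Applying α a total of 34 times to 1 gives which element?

2

1 lies in the 4-cycle (1 7 2 4).
On a 4-cycle, α^4 is the identity, so α^34 = α^2 there (34 ≡ 2 mod 4).
Stepping 2 places around the cycle: 1 → 7 → 2.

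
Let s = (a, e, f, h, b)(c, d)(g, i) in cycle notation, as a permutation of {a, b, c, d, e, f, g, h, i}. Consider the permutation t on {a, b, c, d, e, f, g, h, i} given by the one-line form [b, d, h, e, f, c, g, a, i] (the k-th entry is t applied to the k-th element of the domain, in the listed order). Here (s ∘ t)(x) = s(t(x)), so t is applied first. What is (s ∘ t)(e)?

h

t(e) = f, then s(f) = h; composing gives (s ∘ t)(e) = h.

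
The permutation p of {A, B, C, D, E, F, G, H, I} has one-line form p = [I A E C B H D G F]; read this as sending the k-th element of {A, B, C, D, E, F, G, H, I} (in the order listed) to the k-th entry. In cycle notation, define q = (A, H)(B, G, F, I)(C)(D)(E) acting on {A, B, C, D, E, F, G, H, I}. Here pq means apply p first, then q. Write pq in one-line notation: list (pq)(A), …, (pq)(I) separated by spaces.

B H E C G A D F I

For each element, apply p then q: A → I → B; B → A → H; C → E → E; D → C → C; E → B → G; F → H → A; G → D → D; H → G → F; I → F → I.
So pq in one-line form is B H E C G A D F I.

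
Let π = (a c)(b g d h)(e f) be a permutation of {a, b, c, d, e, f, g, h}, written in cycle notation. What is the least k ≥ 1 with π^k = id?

The cycle type of π is (4, 2, 2).
Since disjoint cycles commute, ord(π) = lcm(4, 2, 2) = 4.

4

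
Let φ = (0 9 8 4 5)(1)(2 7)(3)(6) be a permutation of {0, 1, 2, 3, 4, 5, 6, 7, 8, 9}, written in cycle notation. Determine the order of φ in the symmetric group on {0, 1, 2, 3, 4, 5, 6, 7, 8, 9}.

10

The disjoint cycles have lengths 5, 2, 1, 1, 1.
The order is lcm(5, 2) = 10.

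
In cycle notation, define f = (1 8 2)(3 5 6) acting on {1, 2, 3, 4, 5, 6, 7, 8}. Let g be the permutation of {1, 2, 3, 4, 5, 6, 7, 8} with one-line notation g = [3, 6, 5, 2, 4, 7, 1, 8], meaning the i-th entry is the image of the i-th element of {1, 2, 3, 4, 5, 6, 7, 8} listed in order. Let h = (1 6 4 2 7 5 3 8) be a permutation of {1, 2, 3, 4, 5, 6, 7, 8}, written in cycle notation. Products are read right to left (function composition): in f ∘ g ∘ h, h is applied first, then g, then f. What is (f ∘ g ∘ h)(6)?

Apply the permutations in order: h(6) = 4, then g(4) = 2, then f(2) = 1. So (f ∘ g ∘ h)(6) = 1.

1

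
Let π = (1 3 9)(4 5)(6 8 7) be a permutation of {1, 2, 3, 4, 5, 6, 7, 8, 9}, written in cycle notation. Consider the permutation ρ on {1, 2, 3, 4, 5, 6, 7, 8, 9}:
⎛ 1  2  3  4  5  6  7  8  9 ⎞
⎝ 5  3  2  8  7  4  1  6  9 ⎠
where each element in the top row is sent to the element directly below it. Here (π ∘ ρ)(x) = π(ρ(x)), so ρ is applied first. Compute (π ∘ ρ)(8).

(π ∘ ρ)(8) = π(ρ(8)). ρ(8) = 6, then π(6) = 8. So (π ∘ ρ)(8) = 8.

8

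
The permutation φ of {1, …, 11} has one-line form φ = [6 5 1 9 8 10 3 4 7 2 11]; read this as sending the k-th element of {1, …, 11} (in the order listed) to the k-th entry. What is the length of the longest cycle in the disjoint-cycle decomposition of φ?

Decomposing into disjoint cycles gives (1, 6, 10, 2, 5, 8, 4, 9, 7, 3); the longest has length 10.

10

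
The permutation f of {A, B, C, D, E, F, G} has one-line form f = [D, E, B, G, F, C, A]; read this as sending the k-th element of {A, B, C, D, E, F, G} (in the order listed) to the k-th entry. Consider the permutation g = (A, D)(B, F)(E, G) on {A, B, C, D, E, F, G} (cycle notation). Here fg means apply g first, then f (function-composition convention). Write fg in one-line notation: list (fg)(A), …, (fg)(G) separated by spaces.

(fg)(x) = f(g(x)). Computing each image: f(g(A)) = f(D) = G, f(g(B)) = f(F) = C, f(g(C)) = f(C) = B, f(g(D)) = f(A) = D, f(g(E)) = f(G) = A, f(g(F)) = f(B) = E, f(g(G)) = f(E) = F.
Hence fg = [G C B D A E F].

G C B D A E F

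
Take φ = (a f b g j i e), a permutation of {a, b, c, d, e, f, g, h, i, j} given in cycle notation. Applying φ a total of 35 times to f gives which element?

f

f lies in the 7-cycle (a f b g j i e).
Since the cycle has length 7, φ^35 acts on it the same as φ^0 (35 mod 7 = 0).
So φ^35(f) = f.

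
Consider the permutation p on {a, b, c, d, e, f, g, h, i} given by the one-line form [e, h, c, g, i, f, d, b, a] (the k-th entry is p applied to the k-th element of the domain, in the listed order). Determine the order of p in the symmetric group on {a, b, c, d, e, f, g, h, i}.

6

Decomposing into disjoint cycles gives cycle lengths 3, 2, 2, 1, 1.
The order is lcm(3, 2, 2) = 6.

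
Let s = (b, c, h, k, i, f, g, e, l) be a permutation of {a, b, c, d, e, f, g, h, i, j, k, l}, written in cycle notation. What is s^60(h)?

h lies in the 9-cycle (b, c, h, k, i, f, g, e, l).
On a 9-cycle, s^9 is the identity, so s^60 = s^6 there (60 ≡ 6 mod 9).
Advancing 6 steps from h: h → k → i → f → g → e → l.

l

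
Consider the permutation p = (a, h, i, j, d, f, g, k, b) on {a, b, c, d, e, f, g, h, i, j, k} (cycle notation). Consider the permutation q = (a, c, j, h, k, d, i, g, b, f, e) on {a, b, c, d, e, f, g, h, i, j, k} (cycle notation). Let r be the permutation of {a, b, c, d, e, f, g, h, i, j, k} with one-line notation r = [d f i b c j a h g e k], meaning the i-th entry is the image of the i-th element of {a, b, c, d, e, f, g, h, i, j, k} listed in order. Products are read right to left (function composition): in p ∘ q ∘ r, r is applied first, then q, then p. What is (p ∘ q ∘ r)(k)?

f

(p ∘ q ∘ r)(k) = p(q(r(k))). r(k) = k, then q(k) = d, then p(d) = f, so the result is f.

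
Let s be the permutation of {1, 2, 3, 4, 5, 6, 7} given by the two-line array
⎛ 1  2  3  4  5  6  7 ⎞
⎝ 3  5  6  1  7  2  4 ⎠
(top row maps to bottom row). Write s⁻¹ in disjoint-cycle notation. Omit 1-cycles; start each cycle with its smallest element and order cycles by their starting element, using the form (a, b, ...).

(1, 4, 7, 5, 2, 6, 3)

First write s in disjoint cycles: (1, 3, 6, 2, 5, 7, 4).
Reversing each cycle (and rotating so the smallest element leads) gives s⁻¹ = (1, 4, 7, 5, 2, 6, 3).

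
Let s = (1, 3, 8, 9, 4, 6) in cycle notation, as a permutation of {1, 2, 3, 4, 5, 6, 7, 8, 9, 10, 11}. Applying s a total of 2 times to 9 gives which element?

6

9 lies in the 6-cycle (1, 3, 8, 9, 4, 6).
Advancing 2 steps from 9: 9 → 4 → 6.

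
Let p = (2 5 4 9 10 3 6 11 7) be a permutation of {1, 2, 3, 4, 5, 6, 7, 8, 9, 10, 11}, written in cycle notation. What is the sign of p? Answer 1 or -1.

The cycle lengths are 9, 1, 1.
A cycle of length ℓ contributes ℓ−1 transpositions, so p is a product of 8 transpositions — even.

1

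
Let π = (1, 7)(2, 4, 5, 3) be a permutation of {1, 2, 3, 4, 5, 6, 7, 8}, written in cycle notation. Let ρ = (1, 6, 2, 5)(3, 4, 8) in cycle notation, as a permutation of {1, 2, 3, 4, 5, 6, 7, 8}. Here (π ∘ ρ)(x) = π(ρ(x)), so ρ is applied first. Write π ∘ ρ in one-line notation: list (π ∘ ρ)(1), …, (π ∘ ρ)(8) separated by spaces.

(π ∘ ρ)(x) = π(ρ(x)). Computing each image: π(ρ(1)) = π(6) = 6, π(ρ(2)) = π(5) = 3, π(ρ(3)) = π(4) = 5, π(ρ(4)) = π(8) = 8, π(ρ(5)) = π(1) = 7, π(ρ(6)) = π(2) = 4, π(ρ(7)) = π(7) = 1, π(ρ(8)) = π(3) = 2.
Hence π ∘ ρ = [6 3 5 8 7 4 1 2].

6 3 5 8 7 4 1 2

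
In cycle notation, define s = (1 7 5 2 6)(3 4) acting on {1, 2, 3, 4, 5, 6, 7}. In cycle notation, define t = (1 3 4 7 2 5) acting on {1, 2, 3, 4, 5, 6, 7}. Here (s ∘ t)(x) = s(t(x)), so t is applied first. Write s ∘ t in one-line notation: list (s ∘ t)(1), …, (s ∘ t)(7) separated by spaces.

4 2 3 5 7 1 6

For each element, apply t then s: 1 → 3 → 4; 2 → 5 → 2; 3 → 4 → 3; 4 → 7 → 5; 5 → 1 → 7; 6 → 6 → 1; 7 → 2 → 6.
Collecting the images, s ∘ t = [4 2 3 5 7 1 6].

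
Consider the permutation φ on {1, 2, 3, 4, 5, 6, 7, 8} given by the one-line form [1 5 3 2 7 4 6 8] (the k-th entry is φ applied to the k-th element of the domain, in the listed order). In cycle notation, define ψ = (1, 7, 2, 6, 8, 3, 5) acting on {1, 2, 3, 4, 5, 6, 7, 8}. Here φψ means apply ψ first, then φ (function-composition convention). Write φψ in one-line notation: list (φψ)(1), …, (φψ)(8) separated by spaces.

(φψ)(x) = φ(ψ(x)). Computing each image: φ(ψ(1)) = φ(7) = 6, φ(ψ(2)) = φ(6) = 4, φ(ψ(3)) = φ(5) = 7, φ(ψ(4)) = φ(4) = 2, φ(ψ(5)) = φ(1) = 1, φ(ψ(6)) = φ(8) = 8, φ(ψ(7)) = φ(2) = 5, φ(ψ(8)) = φ(3) = 3.
Hence φψ = [6 4 7 2 1 8 5 3].

6 4 7 2 1 8 5 3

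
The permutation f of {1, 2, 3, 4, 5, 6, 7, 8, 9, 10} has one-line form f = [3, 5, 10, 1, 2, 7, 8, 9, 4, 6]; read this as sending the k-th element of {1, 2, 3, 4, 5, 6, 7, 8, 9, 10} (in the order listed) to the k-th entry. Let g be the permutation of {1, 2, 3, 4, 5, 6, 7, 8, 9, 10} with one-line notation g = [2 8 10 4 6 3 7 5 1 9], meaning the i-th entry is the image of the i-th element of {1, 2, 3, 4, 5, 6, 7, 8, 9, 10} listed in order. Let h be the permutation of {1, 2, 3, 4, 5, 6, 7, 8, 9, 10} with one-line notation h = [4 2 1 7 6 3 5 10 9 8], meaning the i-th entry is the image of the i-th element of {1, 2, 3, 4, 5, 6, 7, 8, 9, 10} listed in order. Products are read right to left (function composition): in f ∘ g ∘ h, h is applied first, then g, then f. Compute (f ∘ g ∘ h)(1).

1

(f ∘ g ∘ h)(1) = f(g(h(1))). h(1) = 4, then g(4) = 4, then f(4) = 1, so the result is 1.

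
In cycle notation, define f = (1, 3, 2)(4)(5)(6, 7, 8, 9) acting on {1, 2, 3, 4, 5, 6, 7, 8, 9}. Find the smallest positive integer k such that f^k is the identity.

The cycle type of f is (4, 3, 1, 1).
The order of f is the least common multiple of its cycle lengths: lcm(4, 3) = 12.

12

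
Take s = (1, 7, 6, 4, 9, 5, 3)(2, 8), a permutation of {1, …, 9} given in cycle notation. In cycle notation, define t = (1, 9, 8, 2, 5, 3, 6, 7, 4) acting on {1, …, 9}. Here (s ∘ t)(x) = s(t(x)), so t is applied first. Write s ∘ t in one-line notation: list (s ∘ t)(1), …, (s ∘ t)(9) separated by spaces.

5 3 4 7 1 6 9 8 2

(s ∘ t)(x) = s(t(x)). Computing each image: s(t(1)) = s(9) = 5, s(t(2)) = s(5) = 3, s(t(3)) = s(6) = 4, s(t(4)) = s(1) = 7, s(t(5)) = s(3) = 1, s(t(6)) = s(7) = 6, s(t(7)) = s(4) = 9, s(t(8)) = s(2) = 8, s(t(9)) = s(8) = 2.
Hence s ∘ t = [5 3 4 7 1 6 9 8 2].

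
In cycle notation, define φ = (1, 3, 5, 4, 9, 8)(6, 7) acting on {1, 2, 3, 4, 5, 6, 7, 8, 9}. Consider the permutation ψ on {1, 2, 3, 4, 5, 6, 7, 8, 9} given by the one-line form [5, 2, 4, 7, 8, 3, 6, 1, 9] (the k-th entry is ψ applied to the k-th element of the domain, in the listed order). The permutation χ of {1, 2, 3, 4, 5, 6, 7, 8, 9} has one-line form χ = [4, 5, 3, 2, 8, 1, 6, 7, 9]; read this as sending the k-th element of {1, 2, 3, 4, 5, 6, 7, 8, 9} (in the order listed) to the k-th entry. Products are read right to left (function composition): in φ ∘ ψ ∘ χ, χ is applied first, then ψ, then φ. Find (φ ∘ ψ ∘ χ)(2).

1

Apply the permutations in order: χ(2) = 5, then ψ(5) = 8, then φ(8) = 1. So (φ ∘ ψ ∘ χ)(2) = 1.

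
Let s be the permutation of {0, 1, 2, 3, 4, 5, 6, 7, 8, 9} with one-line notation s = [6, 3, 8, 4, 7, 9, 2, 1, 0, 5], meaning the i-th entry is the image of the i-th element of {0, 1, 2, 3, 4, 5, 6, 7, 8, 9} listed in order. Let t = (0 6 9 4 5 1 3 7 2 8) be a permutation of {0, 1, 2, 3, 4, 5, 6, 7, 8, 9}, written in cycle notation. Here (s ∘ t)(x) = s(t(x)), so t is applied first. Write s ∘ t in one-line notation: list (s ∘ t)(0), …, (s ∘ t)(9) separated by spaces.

(s ∘ t)(x) = s(t(x)). Computing each image: s(t(0)) = s(6) = 2, s(t(1)) = s(3) = 4, s(t(2)) = s(8) = 0, s(t(3)) = s(7) = 1, s(t(4)) = s(5) = 9, s(t(5)) = s(1) = 3, s(t(6)) = s(9) = 5, s(t(7)) = s(2) = 8, s(t(8)) = s(0) = 6, s(t(9)) = s(4) = 7.
Hence s ∘ t = [2 4 0 1 9 3 5 8 6 7].

2 4 0 1 9 3 5 8 6 7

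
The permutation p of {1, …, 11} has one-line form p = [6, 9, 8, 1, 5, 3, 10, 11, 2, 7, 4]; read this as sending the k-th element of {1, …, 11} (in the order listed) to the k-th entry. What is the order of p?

6

Decomposing into disjoint cycles gives cycle lengths 6, 2, 2, 1.
The order of p is the least common multiple of its cycle lengths: lcm(6, 2, 2) = 6.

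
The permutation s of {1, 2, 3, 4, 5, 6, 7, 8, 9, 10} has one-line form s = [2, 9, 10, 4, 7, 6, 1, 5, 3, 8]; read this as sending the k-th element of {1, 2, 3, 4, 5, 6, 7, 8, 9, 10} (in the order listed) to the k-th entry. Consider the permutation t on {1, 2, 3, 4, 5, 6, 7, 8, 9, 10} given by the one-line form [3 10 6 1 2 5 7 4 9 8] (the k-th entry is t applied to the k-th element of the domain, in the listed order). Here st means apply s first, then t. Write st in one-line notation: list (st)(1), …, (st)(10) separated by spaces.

10 9 8 1 7 5 3 2 6 4

For each element, apply s then t: 1 → 2 → 10; 2 → 9 → 9; 3 → 10 → 8; 4 → 4 → 1; 5 → 7 → 7; 6 → 6 → 5; 7 → 1 → 3; 8 → 5 → 2; 9 → 3 → 6; 10 → 8 → 4.
So st in one-line form is 10 9 8 1 7 5 3 2 6 4.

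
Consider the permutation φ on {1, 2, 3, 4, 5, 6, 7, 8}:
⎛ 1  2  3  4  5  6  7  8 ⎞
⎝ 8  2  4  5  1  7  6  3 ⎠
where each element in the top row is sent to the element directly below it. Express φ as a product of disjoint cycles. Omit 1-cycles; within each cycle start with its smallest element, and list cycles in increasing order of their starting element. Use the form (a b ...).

(1 8 3 4 5)(6 7)

From 1: 1 → 8 → 3 → 4 → 5 → 1, closing the cycle (1 8 3 4 5).
Repeating from the next unused element and collecting all non-trivial cycles gives (1 8 3 4 5)(6 7).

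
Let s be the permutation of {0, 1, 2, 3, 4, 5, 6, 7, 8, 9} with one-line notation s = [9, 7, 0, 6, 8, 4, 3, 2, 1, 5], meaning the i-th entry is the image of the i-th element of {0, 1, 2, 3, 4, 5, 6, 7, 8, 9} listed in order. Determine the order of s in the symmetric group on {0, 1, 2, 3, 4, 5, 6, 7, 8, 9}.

8

Writing s as disjoint cycles, the cycle lengths are 8, 2.
Since disjoint cycles commute, ord(s) = lcm(8, 2) = 8.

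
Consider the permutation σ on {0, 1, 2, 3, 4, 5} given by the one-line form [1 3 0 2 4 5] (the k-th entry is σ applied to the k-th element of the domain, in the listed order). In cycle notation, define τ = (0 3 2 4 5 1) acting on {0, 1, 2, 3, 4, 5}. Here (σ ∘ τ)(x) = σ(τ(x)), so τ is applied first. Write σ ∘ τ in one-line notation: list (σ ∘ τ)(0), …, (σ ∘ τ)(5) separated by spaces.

2 1 4 0 5 3

For each element, apply τ then σ: 0 → 3 → 2; 1 → 0 → 1; 2 → 4 → 4; 3 → 2 → 0; 4 → 5 → 5; 5 → 1 → 3.
So σ ∘ τ in one-line form is 2 1 4 0 5 3.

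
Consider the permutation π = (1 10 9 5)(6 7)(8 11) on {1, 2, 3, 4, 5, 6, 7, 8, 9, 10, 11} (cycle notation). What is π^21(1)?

1 lies in the 4-cycle (1 10 9 5).
Since the cycle has length 4, π^21 acts on it the same as π^1 (21 mod 4 = 1).
Advancing 1 step from 1: 1 → 10.

10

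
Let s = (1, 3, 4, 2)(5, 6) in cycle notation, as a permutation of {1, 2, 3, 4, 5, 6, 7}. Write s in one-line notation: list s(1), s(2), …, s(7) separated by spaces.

3 1 4 2 6 5 7

Reading each image from the cycles: 1→3, 2→1, 3→4, 4→2, 5→6, 6→5, 7→7.
Listing these in domain order gives 3 1 4 2 6 5 7.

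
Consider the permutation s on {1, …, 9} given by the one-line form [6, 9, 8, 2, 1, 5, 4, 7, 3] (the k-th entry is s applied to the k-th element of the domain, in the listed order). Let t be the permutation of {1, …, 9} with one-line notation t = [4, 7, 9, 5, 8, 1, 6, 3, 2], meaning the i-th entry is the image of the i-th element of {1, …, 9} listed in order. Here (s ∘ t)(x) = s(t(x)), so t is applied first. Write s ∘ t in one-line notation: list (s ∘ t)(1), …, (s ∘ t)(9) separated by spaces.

2 4 3 1 7 6 5 8 9

For each element, apply t then s: 1 → 4 → 2; 2 → 7 → 4; 3 → 9 → 3; 4 → 5 → 1; 5 → 8 → 7; 6 → 1 → 6; 7 → 6 → 5; 8 → 3 → 8; 9 → 2 → 9.
Collecting the images, s ∘ t = [2 4 3 1 7 6 5 8 9].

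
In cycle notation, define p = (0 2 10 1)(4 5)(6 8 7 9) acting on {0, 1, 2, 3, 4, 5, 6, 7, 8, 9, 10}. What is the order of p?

4

The disjoint cycles have lengths 4, 4, 2, 1.
Since disjoint cycles commute, ord(p) = lcm(4, 4, 2) = 4.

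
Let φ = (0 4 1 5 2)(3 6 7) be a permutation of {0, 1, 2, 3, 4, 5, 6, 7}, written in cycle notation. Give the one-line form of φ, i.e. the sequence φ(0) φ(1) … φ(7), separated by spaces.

Each element maps to the next entry in its cycle (wrapping to the front): 0→4, 1→5, 2→0, 3→6, 4→1, 5→2, 6→7, 7→3.
So the one-line form is 4 5 0 6 1 2 7 3.

4 5 0 6 1 2 7 3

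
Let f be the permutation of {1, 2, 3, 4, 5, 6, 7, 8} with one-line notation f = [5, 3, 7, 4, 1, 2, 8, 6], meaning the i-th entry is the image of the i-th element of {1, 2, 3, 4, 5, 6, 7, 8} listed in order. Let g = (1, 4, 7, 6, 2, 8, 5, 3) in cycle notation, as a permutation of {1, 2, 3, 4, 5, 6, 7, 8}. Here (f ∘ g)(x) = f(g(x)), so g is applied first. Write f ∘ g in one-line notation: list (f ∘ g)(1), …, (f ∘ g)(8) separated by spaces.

For each element, apply g then f: 1 → 4 → 4; 2 → 8 → 6; 3 → 1 → 5; 4 → 7 → 8; 5 → 3 → 7; 6 → 2 → 3; 7 → 6 → 2; 8 → 5 → 1.
So f ∘ g in one-line form is 4 6 5 8 7 3 2 1.

4 6 5 8 7 3 2 1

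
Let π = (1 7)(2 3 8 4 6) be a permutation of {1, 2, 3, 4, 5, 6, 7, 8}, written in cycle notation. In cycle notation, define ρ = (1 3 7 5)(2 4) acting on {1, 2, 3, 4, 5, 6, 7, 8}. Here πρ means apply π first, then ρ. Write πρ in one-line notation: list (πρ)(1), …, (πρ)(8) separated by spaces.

(πρ)(x) = ρ(π(x)). Computing each image: ρ(π(1)) = ρ(7) = 5, ρ(π(2)) = ρ(3) = 7, ρ(π(3)) = ρ(8) = 8, ρ(π(4)) = ρ(6) = 6, ρ(π(5)) = ρ(5) = 1, ρ(π(6)) = ρ(2) = 4, ρ(π(7)) = ρ(1) = 3, ρ(π(8)) = ρ(4) = 2.
Hence πρ = [5 7 8 6 1 4 3 2].

5 7 8 6 1 4 3 2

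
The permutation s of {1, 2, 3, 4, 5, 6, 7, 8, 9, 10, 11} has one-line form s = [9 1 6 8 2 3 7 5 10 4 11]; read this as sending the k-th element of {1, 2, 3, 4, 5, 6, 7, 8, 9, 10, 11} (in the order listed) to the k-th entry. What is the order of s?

Decomposing into disjoint cycles gives cycle lengths 7, 2, 1, 1.
The order of s is the least common multiple of its cycle lengths: lcm(7, 2) = 14.

14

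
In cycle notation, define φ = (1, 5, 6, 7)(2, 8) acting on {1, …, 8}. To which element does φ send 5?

6

Within (1, 5, 6, 7), 5 ↦ 6.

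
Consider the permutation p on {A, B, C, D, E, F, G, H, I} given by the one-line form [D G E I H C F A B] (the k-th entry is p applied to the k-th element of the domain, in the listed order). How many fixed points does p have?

0

No element satisfies p(x) = x, so there are 0 fixed points.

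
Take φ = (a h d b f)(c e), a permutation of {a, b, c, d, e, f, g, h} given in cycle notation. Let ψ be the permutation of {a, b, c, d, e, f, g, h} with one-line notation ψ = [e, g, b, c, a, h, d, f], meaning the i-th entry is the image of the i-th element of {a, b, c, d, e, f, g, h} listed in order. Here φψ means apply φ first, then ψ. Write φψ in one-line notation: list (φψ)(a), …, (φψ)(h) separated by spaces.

(φψ)(x) = ψ(φ(x)). Computing each image: ψ(φ(a)) = ψ(h) = f, ψ(φ(b)) = ψ(f) = h, ψ(φ(c)) = ψ(e) = a, ψ(φ(d)) = ψ(b) = g, ψ(φ(e)) = ψ(c) = b, ψ(φ(f)) = ψ(a) = e, ψ(φ(g)) = ψ(g) = d, ψ(φ(h)) = ψ(d) = c.
Hence φψ = [f h a g b e d c].

f h a g b e d c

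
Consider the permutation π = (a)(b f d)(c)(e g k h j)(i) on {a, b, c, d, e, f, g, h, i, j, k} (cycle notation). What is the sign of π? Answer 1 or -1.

1

The cycle lengths are 5, 3, 1, 1, 1.
A cycle is odd iff its length is even; π has 0 even-length cycles, so sgn(π) = (−1)^0 and π is even.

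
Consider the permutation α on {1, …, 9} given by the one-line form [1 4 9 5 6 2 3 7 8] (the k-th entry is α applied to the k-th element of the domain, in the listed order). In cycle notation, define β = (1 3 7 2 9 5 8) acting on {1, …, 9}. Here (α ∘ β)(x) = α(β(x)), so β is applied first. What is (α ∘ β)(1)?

9

First apply β: β(1) = 3, then α(3) = 9. Thus (α ∘ β)(1) = 9.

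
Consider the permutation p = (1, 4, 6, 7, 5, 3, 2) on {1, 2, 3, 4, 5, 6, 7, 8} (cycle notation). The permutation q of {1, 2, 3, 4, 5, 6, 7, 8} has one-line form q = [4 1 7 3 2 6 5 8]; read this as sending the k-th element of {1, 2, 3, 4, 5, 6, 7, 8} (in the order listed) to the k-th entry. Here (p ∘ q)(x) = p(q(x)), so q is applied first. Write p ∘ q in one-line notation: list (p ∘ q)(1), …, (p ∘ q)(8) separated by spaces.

6 4 5 2 1 7 3 8

Chase each element through q then p: 1 → 4 → 6; 2 → 1 → 4; 3 → 7 → 5; 4 → 3 → 2; 5 → 2 → 1; 6 → 6 → 7; 7 → 5 → 3; 8 → 8 → 8.
So p ∘ q in one-line form is 6 4 5 2 1 7 3 8.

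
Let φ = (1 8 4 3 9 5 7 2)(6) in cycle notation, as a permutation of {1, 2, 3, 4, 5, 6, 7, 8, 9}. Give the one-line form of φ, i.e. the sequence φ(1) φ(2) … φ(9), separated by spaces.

8 1 9 3 7 6 2 4 5

Reading each image from the cycles: 1→8, 2→1, 3→9, 4→3, 5→7, 6→6, 7→2, 8→4, 9→5.
So the one-line form is 8 1 9 3 7 6 2 4 5.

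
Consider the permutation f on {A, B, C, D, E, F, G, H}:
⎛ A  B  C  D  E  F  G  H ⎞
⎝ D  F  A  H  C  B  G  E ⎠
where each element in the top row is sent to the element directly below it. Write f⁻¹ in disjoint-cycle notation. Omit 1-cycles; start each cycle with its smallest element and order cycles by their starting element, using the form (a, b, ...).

(A, C, E, H, D)(B, F)

First write f in disjoint cycles: (A, D, H, E, C)(B, F).
Reversing each cycle (and rotating so the smallest element leads) gives f⁻¹ = (A, C, E, H, D)(B, F).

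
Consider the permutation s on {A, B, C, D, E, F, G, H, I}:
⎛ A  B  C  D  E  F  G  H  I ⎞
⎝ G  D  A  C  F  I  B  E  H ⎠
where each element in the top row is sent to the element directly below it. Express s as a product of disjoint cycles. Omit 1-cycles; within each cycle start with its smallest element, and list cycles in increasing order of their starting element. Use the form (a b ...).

(A G B D C)(E F I H)

Iterating s from A gives A → G → B → D → C → A; that is the 5-cycle (A G B D C).
Repeating from the next unused element and collecting all non-trivial cycles gives (A G B D C)(E F I H).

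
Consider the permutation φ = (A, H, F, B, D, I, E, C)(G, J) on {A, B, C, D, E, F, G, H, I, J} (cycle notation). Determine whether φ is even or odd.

The cycle lengths are 8, 2.
A cycle of length ℓ contributes ℓ−1 transpositions, so φ is a product of 7 + 1 = 8 transpositions — even.

even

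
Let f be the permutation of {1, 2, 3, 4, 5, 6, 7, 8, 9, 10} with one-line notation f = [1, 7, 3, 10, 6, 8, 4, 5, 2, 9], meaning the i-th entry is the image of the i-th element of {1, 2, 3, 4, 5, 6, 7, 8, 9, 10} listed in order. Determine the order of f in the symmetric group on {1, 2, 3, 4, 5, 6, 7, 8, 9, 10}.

15

Writing f as disjoint cycles, the cycle lengths are 5, 3, 1, 1.
The order of f is the least common multiple of its cycle lengths: lcm(5, 3) = 15.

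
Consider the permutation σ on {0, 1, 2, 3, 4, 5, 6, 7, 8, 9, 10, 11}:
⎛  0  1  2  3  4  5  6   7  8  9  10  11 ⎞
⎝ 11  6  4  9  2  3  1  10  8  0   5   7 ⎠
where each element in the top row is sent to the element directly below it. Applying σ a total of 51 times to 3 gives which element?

Tracing 3 → 9 → … returns to 3 after 7 steps, so 3 lies in a 7-cycle (0 11 7 10 5 3 9).
On a 7-cycle, σ^7 is the identity, so σ^51 = σ^2 there (51 ≡ 2 mod 7).
Advancing 2 steps from 3: 3 → 9 → 0.

0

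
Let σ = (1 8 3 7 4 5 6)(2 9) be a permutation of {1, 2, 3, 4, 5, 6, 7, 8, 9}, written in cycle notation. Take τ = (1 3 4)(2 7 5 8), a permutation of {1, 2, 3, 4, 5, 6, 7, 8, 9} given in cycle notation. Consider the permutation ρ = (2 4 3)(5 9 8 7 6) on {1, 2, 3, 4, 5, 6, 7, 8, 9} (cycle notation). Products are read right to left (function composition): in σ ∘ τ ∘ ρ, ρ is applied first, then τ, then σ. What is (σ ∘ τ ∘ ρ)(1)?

7

Chase 1: ρ(1) = 1; τ(1) = 3; σ(3) = 7. Hence (σ ∘ τ ∘ ρ)(1) = 7.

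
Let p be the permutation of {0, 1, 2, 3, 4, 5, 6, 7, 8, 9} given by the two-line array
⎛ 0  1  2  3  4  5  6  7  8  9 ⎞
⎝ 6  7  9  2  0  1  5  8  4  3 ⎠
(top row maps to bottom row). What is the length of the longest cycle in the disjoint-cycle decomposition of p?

7

Decomposing into disjoint cycles gives (0, 6, 5, 1, 7, 8, 4)(2, 9, 3); the longest has length 7.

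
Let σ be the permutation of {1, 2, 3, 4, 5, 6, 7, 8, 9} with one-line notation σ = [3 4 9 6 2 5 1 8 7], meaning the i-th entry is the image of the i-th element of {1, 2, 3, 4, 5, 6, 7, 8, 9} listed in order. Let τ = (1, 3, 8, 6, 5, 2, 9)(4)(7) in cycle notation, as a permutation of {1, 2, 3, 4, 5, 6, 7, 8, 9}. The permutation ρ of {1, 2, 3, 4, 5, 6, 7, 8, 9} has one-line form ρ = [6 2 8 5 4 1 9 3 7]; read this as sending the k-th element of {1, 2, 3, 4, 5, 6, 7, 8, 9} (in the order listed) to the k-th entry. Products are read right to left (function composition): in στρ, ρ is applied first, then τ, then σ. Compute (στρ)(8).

8

Apply the permutations in order: ρ(8) = 3, then τ(3) = 8, then σ(8) = 8. So (στρ)(8) = 8.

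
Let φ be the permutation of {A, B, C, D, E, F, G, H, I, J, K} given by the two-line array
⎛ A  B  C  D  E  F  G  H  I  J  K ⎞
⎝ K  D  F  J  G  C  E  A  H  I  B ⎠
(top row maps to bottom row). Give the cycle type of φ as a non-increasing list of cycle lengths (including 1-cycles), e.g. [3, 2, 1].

The disjoint cycles are (A K B D J I H)(C F)(E G), with lengths 7, 2, 2 in non-increasing order.

[7, 2, 2]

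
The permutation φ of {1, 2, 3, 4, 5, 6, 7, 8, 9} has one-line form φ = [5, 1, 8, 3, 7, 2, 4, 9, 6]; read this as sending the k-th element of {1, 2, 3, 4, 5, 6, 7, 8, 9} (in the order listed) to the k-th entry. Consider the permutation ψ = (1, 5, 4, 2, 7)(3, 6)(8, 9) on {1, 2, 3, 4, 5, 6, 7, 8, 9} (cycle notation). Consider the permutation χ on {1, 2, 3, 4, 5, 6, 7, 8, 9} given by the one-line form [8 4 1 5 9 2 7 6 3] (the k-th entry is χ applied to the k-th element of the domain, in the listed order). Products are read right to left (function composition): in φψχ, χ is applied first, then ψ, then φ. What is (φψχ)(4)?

(φψχ)(4) = φ(ψ(χ(4))). χ(4) = 5, then ψ(5) = 4, then φ(4) = 3, so the result is 3.

3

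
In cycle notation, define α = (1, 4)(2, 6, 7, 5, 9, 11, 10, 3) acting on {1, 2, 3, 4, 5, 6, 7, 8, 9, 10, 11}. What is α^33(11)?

11 lies in the 8-cycle (2, 6, 7, 5, 9, 11, 10, 3).
Powers repeat with period 8 on this cycle, and 33 mod 8 = 1, so α^33(11) = α^1(11).
Advancing 1 step from 11: 11 → 10.

10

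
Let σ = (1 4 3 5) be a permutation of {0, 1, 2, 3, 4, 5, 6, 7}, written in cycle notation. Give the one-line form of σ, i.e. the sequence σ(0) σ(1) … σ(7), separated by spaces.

Image by image: 0↦0, 1↦4, 2↦2, 3↦5, 4↦3, 5↦1, 6↦6, 7↦7.
Listing these in domain order gives 0 4 2 5 3 1 6 7.

0 4 2 5 3 1 6 7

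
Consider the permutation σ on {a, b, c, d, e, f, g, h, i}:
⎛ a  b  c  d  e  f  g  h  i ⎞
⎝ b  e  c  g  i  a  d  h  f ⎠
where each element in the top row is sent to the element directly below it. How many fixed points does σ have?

2

The fixed points (elements with σ(x) = x) are {c, h}, so there are 2.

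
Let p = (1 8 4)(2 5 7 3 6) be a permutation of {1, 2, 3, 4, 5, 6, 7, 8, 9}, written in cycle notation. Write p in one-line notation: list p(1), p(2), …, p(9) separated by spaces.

8 5 6 1 7 2 3 4 9

Reading each image from the cycles: 1↦8, 2↦5, 3↦6, 4↦1, 5↦7, 6↦2, 7↦3, 8↦4, 9↦9.
So the one-line form is 8 5 6 1 7 2 3 4 9.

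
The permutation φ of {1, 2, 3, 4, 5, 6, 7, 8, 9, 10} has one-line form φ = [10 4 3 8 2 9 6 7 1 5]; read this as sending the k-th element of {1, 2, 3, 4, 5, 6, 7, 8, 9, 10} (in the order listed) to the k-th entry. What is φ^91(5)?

Tracing 5 → 2 → … returns to 5 after 9 steps, so 5 lies in a 9-cycle (1 10 5 2 4 8 7 6 9).
Since the cycle has length 9, φ^91 acts on it the same as φ^1 (91 mod 9 = 1).
Advancing 1 step from 5: 5 → 2.

2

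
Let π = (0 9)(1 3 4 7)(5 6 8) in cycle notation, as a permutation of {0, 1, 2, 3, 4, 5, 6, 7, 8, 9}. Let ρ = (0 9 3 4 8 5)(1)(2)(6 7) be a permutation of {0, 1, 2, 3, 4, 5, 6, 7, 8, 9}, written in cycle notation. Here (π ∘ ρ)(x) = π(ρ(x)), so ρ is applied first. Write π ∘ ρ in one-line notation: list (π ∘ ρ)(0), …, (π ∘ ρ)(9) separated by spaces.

For each element, apply ρ then π: 0 → 9 → 0; 1 → 1 → 3; 2 → 2 → 2; 3 → 4 → 7; 4 → 8 → 5; 5 → 0 → 9; 6 → 7 → 1; 7 → 6 → 8; 8 → 5 → 6; 9 → 3 → 4.
So π ∘ ρ in one-line form is 0 3 2 7 5 9 1 8 6 4.

0 3 2 7 5 9 1 8 6 4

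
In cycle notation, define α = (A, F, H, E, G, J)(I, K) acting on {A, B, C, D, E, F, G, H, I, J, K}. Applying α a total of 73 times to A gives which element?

F

A lies in the 6-cycle (A, F, H, E, G, J).
Powers repeat with period 6 on this cycle, and 73 mod 6 = 1, so α^73(A) = α^1(A).
Stepping 1 place around the cycle: A → F.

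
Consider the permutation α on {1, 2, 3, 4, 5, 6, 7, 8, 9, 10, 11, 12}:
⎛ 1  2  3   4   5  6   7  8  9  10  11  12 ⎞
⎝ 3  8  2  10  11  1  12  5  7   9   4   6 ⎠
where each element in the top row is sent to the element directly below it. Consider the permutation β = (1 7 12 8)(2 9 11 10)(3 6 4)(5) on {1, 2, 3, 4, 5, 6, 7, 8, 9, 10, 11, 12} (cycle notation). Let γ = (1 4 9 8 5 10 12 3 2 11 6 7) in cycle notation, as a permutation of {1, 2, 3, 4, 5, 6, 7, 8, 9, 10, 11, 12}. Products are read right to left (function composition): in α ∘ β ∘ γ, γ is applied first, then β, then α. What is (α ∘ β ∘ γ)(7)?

(α ∘ β ∘ γ)(7) = α(β(γ(7))). γ(7) = 1, then β(1) = 7, then α(7) = 12, so the result is 12.

12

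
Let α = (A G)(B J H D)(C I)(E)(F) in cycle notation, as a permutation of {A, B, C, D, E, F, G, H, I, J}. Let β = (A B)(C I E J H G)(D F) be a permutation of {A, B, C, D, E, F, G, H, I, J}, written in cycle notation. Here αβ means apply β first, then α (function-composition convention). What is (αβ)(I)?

(αβ)(I) = α(β(I)). β(I) = E, then α(E) = E. So (αβ)(I) = E.

E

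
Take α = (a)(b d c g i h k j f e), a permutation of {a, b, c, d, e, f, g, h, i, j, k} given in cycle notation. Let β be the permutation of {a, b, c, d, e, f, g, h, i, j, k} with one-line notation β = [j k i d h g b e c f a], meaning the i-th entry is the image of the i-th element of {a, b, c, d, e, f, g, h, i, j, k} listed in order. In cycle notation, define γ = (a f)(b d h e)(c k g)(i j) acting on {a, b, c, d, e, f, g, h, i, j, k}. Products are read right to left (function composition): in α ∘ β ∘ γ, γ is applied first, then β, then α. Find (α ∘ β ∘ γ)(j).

g

Apply the permutations in order: γ(j) = i, then β(i) = c, then α(c) = g. So (α ∘ β ∘ γ)(j) = g.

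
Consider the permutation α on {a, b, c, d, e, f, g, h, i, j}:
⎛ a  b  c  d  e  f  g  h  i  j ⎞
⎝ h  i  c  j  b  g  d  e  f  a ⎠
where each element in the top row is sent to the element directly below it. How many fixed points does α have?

1

The fixed points (elements with α(x) = x) are {c}, so there is 1.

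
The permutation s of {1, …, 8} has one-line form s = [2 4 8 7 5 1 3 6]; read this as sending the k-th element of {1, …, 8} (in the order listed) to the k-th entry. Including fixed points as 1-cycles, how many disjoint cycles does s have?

The cycle decomposition is (1 2 4 7 3 8 6)(5), which has 2 cycles (counting 1-cycles).

2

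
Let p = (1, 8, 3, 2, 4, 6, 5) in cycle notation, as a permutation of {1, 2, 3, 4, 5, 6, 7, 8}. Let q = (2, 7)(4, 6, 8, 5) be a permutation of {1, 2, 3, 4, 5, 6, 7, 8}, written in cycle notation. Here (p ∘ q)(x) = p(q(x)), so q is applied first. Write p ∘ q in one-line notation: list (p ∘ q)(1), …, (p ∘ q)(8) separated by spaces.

(p ∘ q)(x) = p(q(x)). Computing each image: p(q(1)) = p(1) = 8, p(q(2)) = p(7) = 7, p(q(3)) = p(3) = 2, p(q(4)) = p(6) = 5, p(q(5)) = p(4) = 6, p(q(6)) = p(8) = 3, p(q(7)) = p(2) = 4, p(q(8)) = p(5) = 1.
Hence p ∘ q = [8 7 2 5 6 3 4 1].

8 7 2 5 6 3 4 1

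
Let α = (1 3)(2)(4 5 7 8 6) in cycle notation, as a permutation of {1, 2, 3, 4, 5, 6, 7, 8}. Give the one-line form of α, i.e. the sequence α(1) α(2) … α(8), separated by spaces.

Reading each image from the cycles: 1↦3, 2↦2, 3↦1, 4↦5, 5↦7, 6↦4, 7↦8, 8↦6.
So the one-line form is 3 2 1 5 7 4 8 6.

3 2 1 5 7 4 8 6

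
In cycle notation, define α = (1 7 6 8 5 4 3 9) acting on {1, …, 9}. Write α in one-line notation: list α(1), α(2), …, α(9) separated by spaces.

7 2 9 3 4 8 6 5 1

Image by image: 1→7, 2→2, 3→9, 4→3, 5→4, 6→8, 7→6, 8→5, 9→1.
So the one-line form is 7 2 9 3 4 8 6 5 1.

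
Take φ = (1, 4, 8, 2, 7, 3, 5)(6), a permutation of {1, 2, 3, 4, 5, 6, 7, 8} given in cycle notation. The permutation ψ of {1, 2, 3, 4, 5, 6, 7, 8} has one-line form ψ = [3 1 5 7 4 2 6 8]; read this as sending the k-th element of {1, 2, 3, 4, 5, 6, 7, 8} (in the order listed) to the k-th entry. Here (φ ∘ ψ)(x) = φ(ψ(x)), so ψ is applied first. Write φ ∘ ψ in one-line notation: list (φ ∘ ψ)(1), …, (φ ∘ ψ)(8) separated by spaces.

(φ ∘ ψ)(x) = φ(ψ(x)). Computing each image: φ(ψ(1)) = φ(3) = 5, φ(ψ(2)) = φ(1) = 4, φ(ψ(3)) = φ(5) = 1, φ(ψ(4)) = φ(7) = 3, φ(ψ(5)) = φ(4) = 8, φ(ψ(6)) = φ(2) = 7, φ(ψ(7)) = φ(6) = 6, φ(ψ(8)) = φ(8) = 2.
Hence φ ∘ ψ = [5 4 1 3 8 7 6 2].

5 4 1 3 8 7 6 2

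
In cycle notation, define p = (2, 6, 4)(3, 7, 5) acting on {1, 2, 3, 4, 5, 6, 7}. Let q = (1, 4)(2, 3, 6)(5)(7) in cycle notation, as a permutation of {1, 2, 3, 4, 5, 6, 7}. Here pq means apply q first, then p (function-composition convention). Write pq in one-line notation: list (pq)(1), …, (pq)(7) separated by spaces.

2 7 4 1 3 6 5

(pq)(x) = p(q(x)). Computing each image: p(q(1)) = p(4) = 2, p(q(2)) = p(3) = 7, p(q(3)) = p(6) = 4, p(q(4)) = p(1) = 1, p(q(5)) = p(5) = 3, p(q(6)) = p(2) = 6, p(q(7)) = p(7) = 5.
Hence pq = [2 7 4 1 3 6 5].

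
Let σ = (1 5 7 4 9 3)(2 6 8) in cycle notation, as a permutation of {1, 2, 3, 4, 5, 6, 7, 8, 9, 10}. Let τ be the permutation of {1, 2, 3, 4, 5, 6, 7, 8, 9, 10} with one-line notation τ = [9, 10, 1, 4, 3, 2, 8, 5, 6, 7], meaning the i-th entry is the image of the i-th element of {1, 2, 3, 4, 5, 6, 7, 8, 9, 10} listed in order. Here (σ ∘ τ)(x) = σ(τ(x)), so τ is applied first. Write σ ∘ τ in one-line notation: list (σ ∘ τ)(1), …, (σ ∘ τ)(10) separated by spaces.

Chase each element through τ then σ: 1 → 9 → 3; 2 → 10 → 10; 3 → 1 → 5; 4 → 4 → 9; 5 → 3 → 1; 6 → 2 → 6; 7 → 8 → 2; 8 → 5 → 7; 9 → 6 → 8; 10 → 7 → 4.
So σ ∘ τ in one-line form is 3 10 5 9 1 6 2 7 8 4.

3 10 5 9 1 6 2 7 8 4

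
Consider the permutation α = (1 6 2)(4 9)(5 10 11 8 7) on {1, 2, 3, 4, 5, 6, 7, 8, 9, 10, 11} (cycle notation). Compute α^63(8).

8 lies in the 5-cycle (5 10 11 8 7).
On a 5-cycle, α^5 is the identity, so α^63 = α^3 there (63 ≡ 3 mod 5).
Advancing 3 steps from 8: 8 → 7 → 5 → 10.

10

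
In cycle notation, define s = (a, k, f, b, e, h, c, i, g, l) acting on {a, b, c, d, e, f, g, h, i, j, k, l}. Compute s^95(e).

l

e lies in the 10-cycle (a, k, f, b, e, h, c, i, g, l).
On a 10-cycle, s^10 is the identity, so s^95 = s^5 there (95 ≡ 5 mod 10).
Advancing 5 steps from e: e → h → c → i → g → l.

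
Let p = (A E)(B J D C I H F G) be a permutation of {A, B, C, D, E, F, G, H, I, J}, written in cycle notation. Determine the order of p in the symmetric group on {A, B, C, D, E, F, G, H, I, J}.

The disjoint cycles have lengths 8, 2.
The order is lcm(8, 2) = 8.

8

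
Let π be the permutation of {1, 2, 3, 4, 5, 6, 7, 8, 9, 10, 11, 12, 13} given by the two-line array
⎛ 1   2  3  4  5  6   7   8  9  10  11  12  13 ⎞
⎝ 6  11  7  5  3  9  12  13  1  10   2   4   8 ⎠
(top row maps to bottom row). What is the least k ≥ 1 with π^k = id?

Writing π as disjoint cycles, the cycle lengths are 5, 3, 2, 2, 1.
The order is lcm(5, 3, 2, 2) = 30.

30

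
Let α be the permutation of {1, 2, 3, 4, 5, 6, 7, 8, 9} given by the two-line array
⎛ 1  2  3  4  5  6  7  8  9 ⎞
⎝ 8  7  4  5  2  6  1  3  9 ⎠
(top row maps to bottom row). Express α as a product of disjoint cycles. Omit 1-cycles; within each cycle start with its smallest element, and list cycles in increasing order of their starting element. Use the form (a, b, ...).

From 1: 1 → 8 → 3 → 4 → 5 → 2 → 7 → 1, closing the cycle (1, 8, 3, 4, 5, 2, 7).
Continuing from each remaining unvisited element yields (1, 8, 3, 4, 5, 2, 7).

(1, 8, 3, 4, 5, 2, 7)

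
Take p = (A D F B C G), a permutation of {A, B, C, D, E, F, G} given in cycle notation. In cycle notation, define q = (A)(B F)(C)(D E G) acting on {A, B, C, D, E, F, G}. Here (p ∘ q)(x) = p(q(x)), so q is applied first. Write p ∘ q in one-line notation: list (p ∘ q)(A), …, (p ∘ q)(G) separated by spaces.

D B G E A C F

For each element, apply q then p: A → A → D; B → F → B; C → C → G; D → E → E; E → G → A; F → B → C; G → D → F.
Collecting the images, p ∘ q = [D B G E A C F].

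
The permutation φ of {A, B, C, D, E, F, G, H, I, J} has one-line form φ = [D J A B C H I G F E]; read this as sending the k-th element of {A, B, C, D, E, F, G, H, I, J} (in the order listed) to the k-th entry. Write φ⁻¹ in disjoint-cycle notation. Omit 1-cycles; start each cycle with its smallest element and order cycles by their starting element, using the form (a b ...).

First write φ in disjoint cycles: (A D B J E C)(F H G I).
Reversing each cycle (and rotating so the smallest element leads) gives φ⁻¹ = (A C E J B D)(F I G H).

(A C E J B D)(F I G H)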